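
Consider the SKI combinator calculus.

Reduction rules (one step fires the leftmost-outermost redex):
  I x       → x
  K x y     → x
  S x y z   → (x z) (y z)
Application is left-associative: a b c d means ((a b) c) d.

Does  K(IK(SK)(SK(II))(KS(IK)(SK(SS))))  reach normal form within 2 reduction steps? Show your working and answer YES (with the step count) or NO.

  start: K(IK(SK)(SK(II))(KS(IK)(SK(SS))))
  step 1: K(K(SK)(SK(II))(KS(IK)(SK(SS))))
  step 2: K(SK(KS(IK)(SK(SS))))

Answer: NO — after 2 steps the term is K(SK(KS(IK)(SK(SS)))), not yet normal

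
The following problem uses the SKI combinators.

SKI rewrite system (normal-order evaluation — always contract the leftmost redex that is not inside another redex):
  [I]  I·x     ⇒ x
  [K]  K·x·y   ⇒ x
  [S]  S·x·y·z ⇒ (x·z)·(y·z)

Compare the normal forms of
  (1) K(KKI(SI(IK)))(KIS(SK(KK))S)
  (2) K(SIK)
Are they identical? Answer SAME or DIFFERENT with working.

Answer: SAME — A ⇓ K(SIK), B ⇓ K(SIK)

Reduction:
Term A:
  start: K(KKI(SI(IK)))(KIS(SK(KK))S)
  [1] KKI(SI(IK))
  [2] K(SI(IK))
  [3] K(SIK)

Term B:
  start: K(SIK)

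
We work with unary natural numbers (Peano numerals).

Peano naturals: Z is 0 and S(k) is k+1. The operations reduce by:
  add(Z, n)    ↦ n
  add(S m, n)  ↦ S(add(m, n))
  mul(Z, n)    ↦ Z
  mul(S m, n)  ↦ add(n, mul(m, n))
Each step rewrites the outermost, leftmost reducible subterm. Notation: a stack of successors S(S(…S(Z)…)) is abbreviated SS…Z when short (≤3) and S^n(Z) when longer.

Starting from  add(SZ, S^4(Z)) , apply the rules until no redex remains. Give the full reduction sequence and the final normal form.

  start: add(SZ, S^4(Z))
  step 1: S(add(Z, S^4(Z)))
  step 2: S^5(Z)

Answer: normal form = S^5(Z)  (in 2 steps)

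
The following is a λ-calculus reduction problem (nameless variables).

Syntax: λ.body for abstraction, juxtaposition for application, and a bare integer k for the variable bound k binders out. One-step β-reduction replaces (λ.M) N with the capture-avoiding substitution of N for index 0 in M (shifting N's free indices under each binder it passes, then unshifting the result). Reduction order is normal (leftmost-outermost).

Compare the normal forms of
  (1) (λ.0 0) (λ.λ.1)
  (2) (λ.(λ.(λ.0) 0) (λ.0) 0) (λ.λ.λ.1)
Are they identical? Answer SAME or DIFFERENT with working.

Term A:
  start: (λ.0 0) (λ.λ.1)
  step 1: (λ.λ.1) (λ.λ.1)
  step 2: λ.λ.λ.1

Term B:
  start: (λ.(λ.(λ.0) 0) (λ.0) 0) (λ.λ.λ.1)
  step 1: (λ.(λ.0) 0) (λ.0) (λ.λ.λ.1)
  step 2: (λ.0) (λ.0) (λ.λ.λ.1)
  step 3: (λ.0) (λ.λ.λ.1)
  step 4: λ.λ.λ.1

Answer: SAME — A ⇓ λ.λ.λ.1, B ⇓ λ.λ.λ.1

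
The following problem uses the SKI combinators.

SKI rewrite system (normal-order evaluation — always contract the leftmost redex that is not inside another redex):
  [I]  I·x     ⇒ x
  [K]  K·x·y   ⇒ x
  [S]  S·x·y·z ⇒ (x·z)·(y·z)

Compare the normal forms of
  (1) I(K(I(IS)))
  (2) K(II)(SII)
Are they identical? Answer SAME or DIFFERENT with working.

Answer: DIFFERENT — A ⇓ KS, B ⇓ I

Derivation:
Term A:
  start: I(K(I(IS)))
  [1] K(I(IS))
  [2] K(IS)
  [3] KS

Term B:
  start: K(II)(SII)
  [1] II
  [2] I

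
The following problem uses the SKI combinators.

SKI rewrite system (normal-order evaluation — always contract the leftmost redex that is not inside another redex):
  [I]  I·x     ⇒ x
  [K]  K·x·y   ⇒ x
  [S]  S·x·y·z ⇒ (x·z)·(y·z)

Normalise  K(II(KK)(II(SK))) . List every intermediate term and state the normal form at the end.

  start: K(II(KK)(II(SK)))
  step 1: K(I(KK)(II(SK)))
  step 2: K(KK(II(SK)))
  step 3: KK

Answer: normal form = KK  (in 3 steps)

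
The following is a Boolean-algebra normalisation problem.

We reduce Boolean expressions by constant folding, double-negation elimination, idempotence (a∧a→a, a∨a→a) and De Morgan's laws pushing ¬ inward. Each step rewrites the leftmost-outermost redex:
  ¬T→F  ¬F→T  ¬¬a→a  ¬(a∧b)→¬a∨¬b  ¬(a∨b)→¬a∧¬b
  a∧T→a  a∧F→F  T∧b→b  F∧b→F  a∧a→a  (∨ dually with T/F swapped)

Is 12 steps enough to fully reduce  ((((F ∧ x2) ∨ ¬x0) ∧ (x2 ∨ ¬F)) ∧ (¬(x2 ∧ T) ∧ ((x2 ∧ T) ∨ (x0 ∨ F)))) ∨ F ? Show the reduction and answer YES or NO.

Answer: YES — reaches normal form ¬x0 ∧ (¬x2 ∧ (x2 ∨ x0)) in 11 ≤ 12 steps

Derivation:
  start: ((((F ∧ x2) ∨ ¬x0) ∧ (x2 ∨ ¬F)) ∧ (¬(x2 ∧ T) ∧ ((x2 ∧ T) ∨ (x0 ∨ F)))) ∨ F
  [1] (((F ∧ x2) ∨ ¬x0) ∧ (x2 ∨ ¬F)) ∧ (¬(x2 ∧ T) ∧ ((x2 ∧ T) ∨ (x0 ∨ F)))
  [2] ((F ∨ ¬x0) ∧ (x2 ∨ ¬F)) ∧ (¬(x2 ∧ T) ∧ ((x2 ∧ T) ∨ (x0 ∨ F)))
  [3] (¬x0 ∧ (x2 ∨ ¬F)) ∧ (¬(x2 ∧ T) ∧ ((x2 ∧ T) ∨ (x0 ∨ F)))
  [4] (¬x0 ∧ (x2 ∨ T)) ∧ (¬(x2 ∧ T) ∧ ((x2 ∧ T) ∨ (x0 ∨ F)))
  [5] (¬x0 ∧ T) ∧ (¬(x2 ∧ T) ∧ ((x2 ∧ T) ∨ (x0 ∨ F)))
  [6] ¬x0 ∧ (¬(x2 ∧ T) ∧ ((x2 ∧ T) ∨ (x0 ∨ F)))
  [7] ¬x0 ∧ ((¬x2 ∨ ¬T) ∧ ((x2 ∧ T) ∨ (x0 ∨ F)))
  [8] ¬x0 ∧ ((¬x2 ∨ F) ∧ ((x2 ∧ T) ∨ (x0 ∨ F)))
  [9] ¬x0 ∧ (¬x2 ∧ ((x2 ∧ T) ∨ (x0 ∨ F)))
  [10] ¬x0 ∧ (¬x2 ∧ (x2 ∨ (x0 ∨ F)))
  [11] ¬x0 ∧ (¬x2 ∧ (x2 ∨ x0))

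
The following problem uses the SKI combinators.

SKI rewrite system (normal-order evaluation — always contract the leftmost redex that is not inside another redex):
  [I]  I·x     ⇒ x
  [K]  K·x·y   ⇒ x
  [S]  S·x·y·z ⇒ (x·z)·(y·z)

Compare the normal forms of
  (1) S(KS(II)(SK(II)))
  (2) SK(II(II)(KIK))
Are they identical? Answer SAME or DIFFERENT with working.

Term A:
  start: S(KS(II)(SK(II)))
  step 1: S(S(SK(II)))
  step 2: S(S(SKI))

Term B:
  start: SK(II(II)(KIK))
  step 1: SK(I(II)(KIK))
  step 2: SK(II(KIK))
  step 3: SK(I(KIK))
  step 4: SK(KIK)
  step 5: SKI

Answer: DIFFERENT — A ⇓ S(S(SKI)), B ⇓ SKI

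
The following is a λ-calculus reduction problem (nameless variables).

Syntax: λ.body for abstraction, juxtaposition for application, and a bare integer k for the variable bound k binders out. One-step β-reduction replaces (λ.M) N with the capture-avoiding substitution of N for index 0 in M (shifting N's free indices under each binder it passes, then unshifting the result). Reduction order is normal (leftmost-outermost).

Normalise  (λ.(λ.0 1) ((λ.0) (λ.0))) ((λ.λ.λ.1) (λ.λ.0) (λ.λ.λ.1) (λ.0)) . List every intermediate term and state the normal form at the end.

  start: (λ.(λ.0 1) ((λ.0) (λ.0))) ((λ.λ.λ.1) (λ.λ.0) (λ.λ.λ.1) (λ.0))
  →1  (λ.0 ((λ.λ.λ.1) (λ.λ.0) (λ.λ.λ.1) (λ.0))) ((λ.0) (λ.0))
  →2  (λ.0) (λ.0) ((λ.λ.λ.1) (λ.λ.0) (λ.λ.λ.1) (λ.0))
  →3  (λ.0) ((λ.λ.λ.1) (λ.λ.0) (λ.λ.λ.1) (λ.0))
  →4  (λ.λ.λ.1) (λ.λ.0) (λ.λ.λ.1) (λ.0)
  →5  (λ.λ.1) (λ.λ.λ.1) (λ.0)
  →6  (λ.λ.λ.λ.1) (λ.0)
  →7  λ.λ.λ.1

Answer: normal form = λ.λ.λ.1  (in 7 steps)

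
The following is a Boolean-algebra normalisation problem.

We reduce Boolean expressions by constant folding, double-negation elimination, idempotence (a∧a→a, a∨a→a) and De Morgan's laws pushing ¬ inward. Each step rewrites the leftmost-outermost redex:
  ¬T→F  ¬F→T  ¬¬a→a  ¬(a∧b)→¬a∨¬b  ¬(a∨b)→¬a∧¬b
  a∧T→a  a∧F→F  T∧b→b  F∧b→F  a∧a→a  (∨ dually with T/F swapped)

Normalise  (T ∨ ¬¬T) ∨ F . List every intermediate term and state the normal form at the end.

  start: (T ∨ ¬¬T) ∨ F
  step 1: T ∨ ¬¬T
  step 2: T

Answer: normal form = T  (in 2 steps)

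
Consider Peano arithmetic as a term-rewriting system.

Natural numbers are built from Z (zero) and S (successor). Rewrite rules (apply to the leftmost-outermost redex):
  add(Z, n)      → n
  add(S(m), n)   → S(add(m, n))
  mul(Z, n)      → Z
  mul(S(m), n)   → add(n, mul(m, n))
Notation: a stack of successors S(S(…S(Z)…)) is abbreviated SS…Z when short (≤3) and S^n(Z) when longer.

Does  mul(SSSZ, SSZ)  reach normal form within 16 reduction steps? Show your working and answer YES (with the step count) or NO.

  start: mul(SSSZ, SSZ)
  →1  add(SSZ, mul(SSZ, SSZ))
  →2  S(add(SZ, mul(SSZ, SSZ)))
  →3  S(S(add(Z, mul(SSZ, SSZ))))
  →4  S(S(mul(SSZ, SSZ)))
  →5  S(S(add(SSZ, mul(SZ, SSZ))))
  →6  S(S(S(add(SZ, mul(SZ, SSZ)))))
  →7  S(S(S(S(add(Z, mul(SZ, SSZ))))))
  →8  S(S(S(S(mul(SZ, SSZ)))))
  →9  S(S(S(S(add(SSZ, mul(Z, SSZ))))))
  →10  S(S(S(S(S(add(SZ, mul(Z, SSZ)))))))
  →11  S(S(S(S(S(S(add(Z, mul(Z, SSZ))))))))
  →12  S(S(S(S(S(S(mul(Z, SSZ)))))))
  →13  S^6(Z)

Answer: YES — reaches normal form S^6(Z) in 13 ≤ 16 steps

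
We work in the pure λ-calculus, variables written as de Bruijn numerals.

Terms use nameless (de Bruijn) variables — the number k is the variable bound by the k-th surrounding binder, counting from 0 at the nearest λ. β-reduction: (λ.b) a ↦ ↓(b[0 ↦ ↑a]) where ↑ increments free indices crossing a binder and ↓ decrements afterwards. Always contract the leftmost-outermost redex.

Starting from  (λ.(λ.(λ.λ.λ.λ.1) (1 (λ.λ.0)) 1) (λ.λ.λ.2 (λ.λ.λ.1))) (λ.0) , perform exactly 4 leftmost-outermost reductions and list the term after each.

Answer: after 4 steps: λ.λ.1

Derivation:
  start: (λ.(λ.(λ.λ.λ.λ.1) (1 (λ.λ.0)) 1) (λ.λ.λ.2 (λ.λ.λ.1))) (λ.0)
  [1] (λ.(λ.λ.λ.λ.1) ((λ.0) (λ.λ.0)) (λ.0)) (λ.λ.λ.2 (λ.λ.λ.1))
  [2] (λ.λ.λ.λ.1) ((λ.0) (λ.λ.0)) (λ.0)
  [3] (λ.λ.λ.1) (λ.0)
  [4] λ.λ.1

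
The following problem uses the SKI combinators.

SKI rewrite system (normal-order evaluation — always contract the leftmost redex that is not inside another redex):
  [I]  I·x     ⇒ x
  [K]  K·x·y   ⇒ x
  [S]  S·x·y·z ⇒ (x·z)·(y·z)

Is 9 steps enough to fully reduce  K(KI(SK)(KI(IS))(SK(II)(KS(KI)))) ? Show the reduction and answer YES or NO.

  start: K(KI(SK)(KI(IS))(SK(II)(KS(KI))))
  step 1: K(I(KI(IS))(SK(II)(KS(KI))))
  step 2: K(KI(IS)(SK(II)(KS(KI))))
  step 3: K(I(SK(II)(KS(KI))))
  step 4: K(SK(II)(KS(KI)))
  step 5: K(K(KS(KI))(II(KS(KI))))
  step 6: K(KS(KI))
  step 7: KS

Answer: YES — reaches normal form KS in 7 ≤ 9 steps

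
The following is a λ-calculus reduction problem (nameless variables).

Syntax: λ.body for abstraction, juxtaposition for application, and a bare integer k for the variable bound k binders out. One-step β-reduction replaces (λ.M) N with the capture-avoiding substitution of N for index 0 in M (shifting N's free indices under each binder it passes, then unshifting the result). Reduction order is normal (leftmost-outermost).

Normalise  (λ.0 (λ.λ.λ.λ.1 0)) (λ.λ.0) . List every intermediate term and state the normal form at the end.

  start: (λ.0 (λ.λ.λ.λ.1 0)) (λ.λ.0)
  [1] (λ.λ.0) (λ.λ.λ.λ.1 0)
  [2] λ.0

Answer: normal form = λ.0  (in 2 steps)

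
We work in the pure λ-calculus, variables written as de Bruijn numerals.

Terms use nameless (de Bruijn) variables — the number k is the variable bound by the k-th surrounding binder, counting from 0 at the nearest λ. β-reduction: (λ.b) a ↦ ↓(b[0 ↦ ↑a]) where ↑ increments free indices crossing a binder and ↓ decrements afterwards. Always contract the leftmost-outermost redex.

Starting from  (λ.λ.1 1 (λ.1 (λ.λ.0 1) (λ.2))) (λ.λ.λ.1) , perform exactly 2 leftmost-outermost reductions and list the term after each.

Answer: after 2 steps: λ.(λ.λ.1) (λ.1 (λ.λ.0 1) (λ.2))

Derivation:
  start: (λ.λ.1 1 (λ.1 (λ.λ.0 1) (λ.2))) (λ.λ.λ.1)
  step 1: λ.(λ.λ.λ.1) (λ.λ.λ.1) (λ.1 (λ.λ.0 1) (λ.2))
  step 2: λ.(λ.λ.1) (λ.1 (λ.λ.0 1) (λ.2))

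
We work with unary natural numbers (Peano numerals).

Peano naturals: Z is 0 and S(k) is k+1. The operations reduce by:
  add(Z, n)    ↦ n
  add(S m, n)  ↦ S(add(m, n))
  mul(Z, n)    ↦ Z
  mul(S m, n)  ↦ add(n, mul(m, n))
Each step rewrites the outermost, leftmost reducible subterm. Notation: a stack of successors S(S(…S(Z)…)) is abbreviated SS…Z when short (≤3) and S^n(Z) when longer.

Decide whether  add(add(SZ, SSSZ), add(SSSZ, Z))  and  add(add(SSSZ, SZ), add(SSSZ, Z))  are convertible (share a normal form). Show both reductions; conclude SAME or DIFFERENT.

Answer: SAME — A ⇓ S^7(Z), B ⇓ S^7(Z)

Reduction:
Term A:
  start: add(add(SZ, SSSZ), add(SSSZ, Z))
  step 1: add(S(add(Z, SSSZ)), add(SSSZ, Z))
  step 2: S(add(add(Z, SSSZ), add(SSSZ, Z)))
  step 3: S(add(SSSZ, add(SSSZ, Z)))
  step 4: S(S(add(SSZ, add(SSSZ, Z))))
  step 5: S(S(S(add(SZ, add(SSSZ, Z)))))
  step 6: S(S(S(S(add(Z, add(SSSZ, Z))))))
  step 7: S(S(S(S(add(SSSZ, Z)))))
  step 8: S(S(S(S(S(add(SSZ, Z))))))
  step 9: S(S(S(S(S(S(add(SZ, Z)))))))
  step 10: S(S(S(S(S(S(S(add(Z, Z))))))))
  step 11: S^7(Z)

Term B:
  start: add(add(SSSZ, SZ), add(SSSZ, Z))
  step 1: add(S(add(SSZ, SZ)), add(SSSZ, Z))
  step 2: S(add(add(SSZ, SZ), add(SSSZ, Z)))
  step 3: S(add(S(add(SZ, SZ)), add(SSSZ, Z)))
  step 4: S(S(add(add(SZ, SZ), add(SSSZ, Z))))
  step 5: S(S(add(S(add(Z, SZ)), add(SSSZ, Z))))
  step 6: S(S(S(add(add(Z, SZ), add(SSSZ, Z)))))
  step 7: S(S(S(add(SZ, add(SSSZ, Z)))))
  step 8: S(S(S(S(add(Z, add(SSSZ, Z))))))
  step 9: S(S(S(S(add(SSSZ, Z)))))
  step 10: S(S(S(S(S(add(SSZ, Z))))))
  step 11: S(S(S(S(S(S(add(SZ, Z)))))))
  step 12: S(S(S(S(S(S(S(add(Z, Z))))))))
  step 13: S^7(Z)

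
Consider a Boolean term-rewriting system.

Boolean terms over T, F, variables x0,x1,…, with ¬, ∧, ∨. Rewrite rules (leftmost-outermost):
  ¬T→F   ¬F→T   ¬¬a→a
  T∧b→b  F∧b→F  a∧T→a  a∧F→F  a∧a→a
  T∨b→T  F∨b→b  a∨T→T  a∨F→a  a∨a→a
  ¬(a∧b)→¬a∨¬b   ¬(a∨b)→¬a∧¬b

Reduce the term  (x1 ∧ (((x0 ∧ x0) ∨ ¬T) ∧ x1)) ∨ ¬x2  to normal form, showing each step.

Answer: normal form = (x1 ∧ (x0 ∧ x1)) ∨ ¬x2  (in 3 steps)

Derivation:
  start: (x1 ∧ (((x0 ∧ x0) ∨ ¬T) ∧ x1)) ∨ ¬x2
  [1] (x1 ∧ ((x0 ∨ ¬T) ∧ x1)) ∨ ¬x2
  [2] (x1 ∧ ((x0 ∨ F) ∧ x1)) ∨ ¬x2
  [3] (x1 ∧ (x0 ∧ x1)) ∨ ¬x2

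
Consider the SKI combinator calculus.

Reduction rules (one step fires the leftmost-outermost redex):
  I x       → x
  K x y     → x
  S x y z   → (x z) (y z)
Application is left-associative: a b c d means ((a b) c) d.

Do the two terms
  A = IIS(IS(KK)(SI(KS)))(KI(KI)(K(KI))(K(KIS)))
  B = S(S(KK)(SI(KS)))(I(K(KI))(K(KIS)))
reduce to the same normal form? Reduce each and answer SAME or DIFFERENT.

Answer: SAME — A ⇓ S(S(KK)(SI(KS)))(KI), B ⇓ S(S(KK)(SI(KS)))(KI)

Derivation:
Term A:
  start: IIS(IS(KK)(SI(KS)))(KI(KI)(K(KI))(K(KIS)))
  step 1: IS(IS(KK)(SI(KS)))(KI(KI)(K(KI))(K(KIS)))
  step 2: S(IS(KK)(SI(KS)))(KI(KI)(K(KI))(K(KIS)))
  step 3: S(S(KK)(SI(KS)))(KI(KI)(K(KI))(K(KIS)))
  step 4: S(S(KK)(SI(KS)))(I(K(KI))(K(KIS)))
  step 5: S(S(KK)(SI(KS)))(K(KI)(K(KIS)))
  step 6: S(S(KK)(SI(KS)))(KI)

Term B:
  start: S(S(KK)(SI(KS)))(I(K(KI))(K(KIS)))
  step 1: S(S(KK)(SI(KS)))(K(KI)(K(KIS)))
  step 2: S(S(KK)(SI(KS)))(KI)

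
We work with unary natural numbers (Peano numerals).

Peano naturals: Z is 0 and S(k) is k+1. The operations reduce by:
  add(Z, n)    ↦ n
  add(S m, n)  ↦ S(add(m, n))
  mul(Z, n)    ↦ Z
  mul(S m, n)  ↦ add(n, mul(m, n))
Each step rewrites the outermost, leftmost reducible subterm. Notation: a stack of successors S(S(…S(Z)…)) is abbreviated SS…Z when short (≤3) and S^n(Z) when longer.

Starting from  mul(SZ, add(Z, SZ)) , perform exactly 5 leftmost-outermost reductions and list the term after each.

Answer: after 5 steps: SZ

Working:
  start: mul(SZ, add(Z, SZ))
  [1] add(add(Z, SZ), mul(Z, add(Z, SZ)))
  [2] add(SZ, mul(Z, add(Z, SZ)))
  [3] S(add(Z, mul(Z, add(Z, SZ))))
  [4] S(mul(Z, add(Z, SZ)))
  [5] SZ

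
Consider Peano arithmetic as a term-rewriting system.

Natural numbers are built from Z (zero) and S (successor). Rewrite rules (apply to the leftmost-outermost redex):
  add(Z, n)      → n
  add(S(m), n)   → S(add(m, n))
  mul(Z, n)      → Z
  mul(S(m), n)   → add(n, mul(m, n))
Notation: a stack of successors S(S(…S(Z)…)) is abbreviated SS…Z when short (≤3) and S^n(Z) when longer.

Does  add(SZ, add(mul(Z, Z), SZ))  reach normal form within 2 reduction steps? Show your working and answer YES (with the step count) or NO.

  start: add(SZ, add(mul(Z, Z), SZ))
  [1] S(add(Z, add(mul(Z, Z), SZ)))
  [2] S(add(mul(Z, Z), SZ))

Answer: NO — after 2 steps the term is S(add(mul(Z, Z), SZ)), not yet normal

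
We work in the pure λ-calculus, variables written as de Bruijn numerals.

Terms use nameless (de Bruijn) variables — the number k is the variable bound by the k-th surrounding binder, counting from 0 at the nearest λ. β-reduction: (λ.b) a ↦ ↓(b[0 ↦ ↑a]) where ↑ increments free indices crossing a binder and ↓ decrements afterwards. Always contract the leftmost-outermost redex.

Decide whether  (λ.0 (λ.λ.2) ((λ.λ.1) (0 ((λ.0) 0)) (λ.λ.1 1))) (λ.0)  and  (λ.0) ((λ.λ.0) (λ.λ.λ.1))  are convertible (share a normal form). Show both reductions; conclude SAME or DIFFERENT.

Answer: DIFFERENT — A ⇓ λ.λ.0, B ⇓ λ.0

Derivation:
Term A:
  start: (λ.0 (λ.λ.2) ((λ.λ.1) (0 ((λ.0) 0)) (λ.λ.1 1))) (λ.0)
  →1  (λ.0) (λ.λ.λ.0) ((λ.λ.1) ((λ.0) ((λ.0) (λ.0))) (λ.λ.1 1))
  →2  (λ.λ.λ.0) ((λ.λ.1) ((λ.0) ((λ.0) (λ.0))) (λ.λ.1 1))
  →3  λ.λ.0

Term B:
  start: (λ.0) ((λ.λ.0) (λ.λ.λ.1))
  →1  (λ.λ.0) (λ.λ.λ.1)
  →2  λ.0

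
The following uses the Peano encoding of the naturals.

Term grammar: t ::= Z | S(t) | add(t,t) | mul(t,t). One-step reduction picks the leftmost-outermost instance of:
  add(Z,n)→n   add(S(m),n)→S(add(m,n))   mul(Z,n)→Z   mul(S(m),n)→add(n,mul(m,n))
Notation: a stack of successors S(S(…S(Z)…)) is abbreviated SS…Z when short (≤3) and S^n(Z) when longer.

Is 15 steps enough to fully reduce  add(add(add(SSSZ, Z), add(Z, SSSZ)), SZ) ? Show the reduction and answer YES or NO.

  start: add(add(add(SSSZ, Z), add(Z, SSSZ)), SZ)
  [1] add(add(S(add(SSZ, Z)), add(Z, SSSZ)), SZ)
  [2] add(S(add(add(SSZ, Z), add(Z, SSSZ))), SZ)
  [3] S(add(add(add(SSZ, Z), add(Z, SSSZ)), SZ))
  [4] S(add(add(S(add(SZ, Z)), add(Z, SSSZ)), SZ))
  [5] S(add(S(add(add(SZ, Z), add(Z, SSSZ))), SZ))
  [6] S(S(add(add(add(SZ, Z), add(Z, SSSZ)), SZ)))
  [7] S(S(add(add(S(add(Z, Z)), add(Z, SSSZ)), SZ)))
  [8] S(S(add(S(add(add(Z, Z), add(Z, SSSZ))), SZ)))
  [9] S(S(S(add(add(add(Z, Z), add(Z, SSSZ)), SZ))))
  [10] S(S(S(add(add(Z, add(Z, SSSZ)), SZ))))
  [11] S(S(S(add(add(Z, SSSZ), SZ))))
  [12] S(S(S(add(SSSZ, SZ))))
  [13] S(S(S(S(add(SSZ, SZ)))))
  [14] S(S(S(S(S(add(SZ, SZ))))))
  [15] S(S(S(S(S(S(add(Z, SZ)))))))

Answer: NO — after 15 steps the term is S(S(S(S(S(S(add(Z, SZ))))))), not yet normal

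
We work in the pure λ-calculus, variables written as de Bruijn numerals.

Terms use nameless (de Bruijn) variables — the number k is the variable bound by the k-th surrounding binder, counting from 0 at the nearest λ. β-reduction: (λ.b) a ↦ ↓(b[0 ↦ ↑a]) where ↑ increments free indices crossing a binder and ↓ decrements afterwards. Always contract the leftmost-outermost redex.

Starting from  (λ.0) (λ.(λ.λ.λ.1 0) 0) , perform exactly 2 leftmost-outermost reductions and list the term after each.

Answer: after 2 steps: λ.λ.λ.1 0

Reduction:
  start: (λ.0) (λ.(λ.λ.λ.1 0) 0)
  [1] λ.(λ.λ.λ.1 0) 0
  [2] λ.λ.λ.1 0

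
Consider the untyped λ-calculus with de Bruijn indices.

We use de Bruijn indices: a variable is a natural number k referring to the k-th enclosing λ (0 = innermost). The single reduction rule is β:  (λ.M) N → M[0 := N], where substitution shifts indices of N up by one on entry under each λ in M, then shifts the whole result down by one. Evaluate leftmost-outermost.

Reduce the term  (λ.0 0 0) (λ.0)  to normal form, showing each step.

Answer: normal form = λ.0  (in 3 steps)

Derivation:
  start: (λ.0 0 0) (λ.0)
  step 1: (λ.0) (λ.0) (λ.0)
  step 2: (λ.0) (λ.0)
  step 3: λ.0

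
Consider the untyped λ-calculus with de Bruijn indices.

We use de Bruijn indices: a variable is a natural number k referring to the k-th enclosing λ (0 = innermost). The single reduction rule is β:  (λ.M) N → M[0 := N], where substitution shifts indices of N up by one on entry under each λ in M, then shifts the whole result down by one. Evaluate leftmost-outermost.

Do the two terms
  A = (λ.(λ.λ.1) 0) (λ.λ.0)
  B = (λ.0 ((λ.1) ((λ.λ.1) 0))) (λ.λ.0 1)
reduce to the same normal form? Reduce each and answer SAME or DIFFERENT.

Term A:
  start: (λ.(λ.λ.1) 0) (λ.λ.0)
  [1] (λ.λ.1) (λ.λ.0)
  [2] λ.λ.λ.0

Term B:
  start: (λ.0 ((λ.1) ((λ.λ.1) 0))) (λ.λ.0 1)
  [1] (λ.λ.0 1) ((λ.λ.λ.0 1) ((λ.λ.1) (λ.λ.0 1)))
  [2] λ.0 ((λ.λ.λ.0 1) ((λ.λ.1) (λ.λ.0 1)))
  [3] λ.0 (λ.λ.0 1)

Answer: DIFFERENT — A ⇓ λ.λ.λ.0, B ⇓ λ.0 (λ.λ.0 1)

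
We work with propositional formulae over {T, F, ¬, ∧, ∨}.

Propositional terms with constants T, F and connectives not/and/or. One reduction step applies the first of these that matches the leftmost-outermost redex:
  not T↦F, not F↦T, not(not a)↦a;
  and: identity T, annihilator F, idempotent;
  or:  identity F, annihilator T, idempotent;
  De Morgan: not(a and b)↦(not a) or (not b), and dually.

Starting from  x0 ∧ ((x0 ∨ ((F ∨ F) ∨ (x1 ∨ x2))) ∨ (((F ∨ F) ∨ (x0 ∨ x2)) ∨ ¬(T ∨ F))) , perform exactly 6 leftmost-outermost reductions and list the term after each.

  start: x0 ∧ ((x0 ∨ ((F ∨ F) ∨ (x1 ∨ x2))) ∨ (((F ∨ F) ∨ (x0 ∨ x2)) ∨ ¬(T ∨ F)))
  step 1: x0 ∧ ((x0 ∨ (F ∨ (x1 ∨ x2))) ∨ (((F ∨ F) ∨ (x0 ∨ x2)) ∨ ¬(T ∨ F)))
  step 2: x0 ∧ ((x0 ∨ (x1 ∨ x2)) ∨ (((F ∨ F) ∨ (x0 ∨ x2)) ∨ ¬(T ∨ F)))
  step 3: x0 ∧ ((x0 ∨ (x1 ∨ x2)) ∨ ((F ∨ (x0 ∨ x2)) ∨ ¬(T ∨ F)))
  step 4: x0 ∧ ((x0 ∨ (x1 ∨ x2)) ∨ ((x0 ∨ x2) ∨ ¬(T ∨ F)))
  step 5: x0 ∧ ((x0 ∨ (x1 ∨ x2)) ∨ ((x0 ∨ x2) ∨ (¬T ∧ ¬F)))
  step 6: x0 ∧ ((x0 ∨ (x1 ∨ x2)) ∨ ((x0 ∨ x2) ∨ (F ∧ ¬F)))

Answer: after 6 steps: x0 ∧ ((x0 ∨ (x1 ∨ x2)) ∨ ((x0 ∨ x2) ∨ (F ∧ ¬F)))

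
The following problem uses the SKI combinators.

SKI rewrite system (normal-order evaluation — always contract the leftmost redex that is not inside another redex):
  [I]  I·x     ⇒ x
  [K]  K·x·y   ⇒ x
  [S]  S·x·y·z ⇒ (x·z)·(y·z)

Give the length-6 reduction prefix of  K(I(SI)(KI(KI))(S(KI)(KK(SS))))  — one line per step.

  start: K(I(SI)(KI(KI))(S(KI)(KK(SS))))
  step 1: K(SI(KI(KI))(S(KI)(KK(SS))))
  step 2: K(I(S(KI)(KK(SS)))(KI(KI)(S(KI)(KK(SS)))))
  step 3: K(S(KI)(KK(SS))(KI(KI)(S(KI)(KK(SS)))))
  step 4: K(KI(KI(KI)(S(KI)(KK(SS))))(KK(SS)(KI(KI)(S(KI)(KK(SS))))))
  step 5: K(I(KK(SS)(KI(KI)(S(KI)(KK(SS))))))
  step 6: K(KK(SS)(KI(KI)(S(KI)(KK(SS)))))

Answer: after 6 steps: K(KK(SS)(KI(KI)(S(KI)(KK(SS)))))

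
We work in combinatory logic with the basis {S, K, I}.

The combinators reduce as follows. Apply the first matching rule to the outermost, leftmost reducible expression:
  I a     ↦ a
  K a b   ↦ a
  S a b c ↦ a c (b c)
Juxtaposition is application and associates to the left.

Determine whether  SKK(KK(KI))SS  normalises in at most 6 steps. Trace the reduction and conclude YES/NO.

Answer: YES — reaches normal form S in 4 ≤ 6 steps

Working:
  start: SKK(KK(KI))SS
  [1] K(KK(KI))(K(KK(KI)))SS
  [2] KK(KI)SS
  [3] KSS
  [4] S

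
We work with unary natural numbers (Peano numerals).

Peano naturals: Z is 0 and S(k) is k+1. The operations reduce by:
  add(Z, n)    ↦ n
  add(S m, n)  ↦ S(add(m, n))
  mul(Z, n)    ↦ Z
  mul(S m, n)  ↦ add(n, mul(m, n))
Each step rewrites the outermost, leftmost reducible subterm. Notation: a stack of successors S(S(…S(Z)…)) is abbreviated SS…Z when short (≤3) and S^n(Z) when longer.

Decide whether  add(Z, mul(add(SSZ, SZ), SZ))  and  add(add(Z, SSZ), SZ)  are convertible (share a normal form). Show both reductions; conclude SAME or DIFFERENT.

Term A:
  start: add(Z, mul(add(SSZ, SZ), SZ))
  [1] mul(add(SSZ, SZ), SZ)
  [2] mul(S(add(SZ, SZ)), SZ)
  [3] add(SZ, mul(add(SZ, SZ), SZ))
  [4] S(add(Z, mul(add(SZ, SZ), SZ)))
  [5] S(mul(add(SZ, SZ), SZ))
  [6] S(mul(S(add(Z, SZ)), SZ))
  [7] S(add(SZ, mul(add(Z, SZ), SZ)))
  [8] S(S(add(Z, mul(add(Z, SZ), SZ))))
  [9] S(S(mul(add(Z, SZ), SZ)))
  [10] S(S(mul(SZ, SZ)))
  [11] S(S(add(SZ, mul(Z, SZ))))
  [12] S(S(S(add(Z, mul(Z, SZ)))))
  [13] S(S(S(mul(Z, SZ))))
  [14] SSSZ

Term B:
  start: add(add(Z, SSZ), SZ)
  [1] add(SSZ, SZ)
  [2] S(add(SZ, SZ))
  [3] S(S(add(Z, SZ)))
  [4] SSSZ

Answer: SAME — A ⇓ SSSZ, B ⇓ SSSZ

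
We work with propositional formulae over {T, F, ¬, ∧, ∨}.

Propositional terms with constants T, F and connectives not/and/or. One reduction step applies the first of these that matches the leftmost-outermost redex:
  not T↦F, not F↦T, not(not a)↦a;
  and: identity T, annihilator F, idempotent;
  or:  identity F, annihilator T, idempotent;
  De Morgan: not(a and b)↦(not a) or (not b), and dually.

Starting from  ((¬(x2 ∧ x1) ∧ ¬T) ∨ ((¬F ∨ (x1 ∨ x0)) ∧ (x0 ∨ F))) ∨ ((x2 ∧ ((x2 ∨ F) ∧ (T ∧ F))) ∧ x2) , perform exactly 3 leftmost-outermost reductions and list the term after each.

Answer: after 3 steps: (F ∨ ((¬F ∨ (x1 ∨ x0)) ∧ (x0 ∨ F))) ∨ ((x2 ∧ ((x2 ∨ F) ∧ (T ∧ F))) ∧ x2)

Working:
  start: ((¬(x2 ∧ x1) ∧ ¬T) ∨ ((¬F ∨ (x1 ∨ x0)) ∧ (x0 ∨ F))) ∨ ((x2 ∧ ((x2 ∨ F) ∧ (T ∧ F))) ∧ x2)
  step 1: (((¬x2 ∨ ¬x1) ∧ ¬T) ∨ ((¬F ∨ (x1 ∨ x0)) ∧ (x0 ∨ F))) ∨ ((x2 ∧ ((x2 ∨ F) ∧ (T ∧ F))) ∧ x2)
  step 2: (((¬x2 ∨ ¬x1) ∧ F) ∨ ((¬F ∨ (x1 ∨ x0)) ∧ (x0 ∨ F))) ∨ ((x2 ∧ ((x2 ∨ F) ∧ (T ∧ F))) ∧ x2)
  step 3: (F ∨ ((¬F ∨ (x1 ∨ x0)) ∧ (x0 ∨ F))) ∨ ((x2 ∧ ((x2 ∨ F) ∧ (T ∧ F))) ∧ x2)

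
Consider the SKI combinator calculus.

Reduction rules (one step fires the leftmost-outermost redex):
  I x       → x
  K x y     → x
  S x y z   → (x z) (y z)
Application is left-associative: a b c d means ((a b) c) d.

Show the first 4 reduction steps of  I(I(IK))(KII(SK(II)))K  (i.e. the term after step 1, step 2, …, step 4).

Answer: after 4 steps: KII(SK(II))

Reduction:
  start: I(I(IK))(KII(SK(II)))K
  →1  I(IK)(KII(SK(II)))K
  →2  IK(KII(SK(II)))K
  →3  K(KII(SK(II)))K
  →4  KII(SK(II))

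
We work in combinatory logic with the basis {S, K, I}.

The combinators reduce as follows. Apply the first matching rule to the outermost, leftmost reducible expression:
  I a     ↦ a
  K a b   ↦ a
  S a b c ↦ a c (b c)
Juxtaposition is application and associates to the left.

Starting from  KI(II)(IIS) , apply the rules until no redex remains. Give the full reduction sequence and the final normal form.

Answer: normal form = S  (in 4 steps)

Derivation:
  start: KI(II)(IIS)
  step 1: I(IIS)
  step 2: IIS
  step 3: IS
  step 4: S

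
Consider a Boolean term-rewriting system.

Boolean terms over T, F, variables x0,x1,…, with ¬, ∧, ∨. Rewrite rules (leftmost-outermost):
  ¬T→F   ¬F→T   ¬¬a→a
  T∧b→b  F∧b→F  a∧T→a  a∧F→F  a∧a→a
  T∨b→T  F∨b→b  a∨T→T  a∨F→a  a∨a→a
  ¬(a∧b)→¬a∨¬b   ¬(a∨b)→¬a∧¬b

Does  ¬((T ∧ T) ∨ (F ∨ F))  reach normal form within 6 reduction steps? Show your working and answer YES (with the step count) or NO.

  start: ¬((T ∧ T) ∨ (F ∨ F))
  →1  ¬(T ∧ T) ∧ ¬(F ∨ F)
  →2  (¬T ∨ ¬T) ∧ ¬(F ∨ F)
  →3  ¬T ∧ ¬(F ∨ F)
  →4  F ∧ ¬(F ∨ F)
  →5  F

Answer: YES — reaches normal form F in 5 ≤ 6 steps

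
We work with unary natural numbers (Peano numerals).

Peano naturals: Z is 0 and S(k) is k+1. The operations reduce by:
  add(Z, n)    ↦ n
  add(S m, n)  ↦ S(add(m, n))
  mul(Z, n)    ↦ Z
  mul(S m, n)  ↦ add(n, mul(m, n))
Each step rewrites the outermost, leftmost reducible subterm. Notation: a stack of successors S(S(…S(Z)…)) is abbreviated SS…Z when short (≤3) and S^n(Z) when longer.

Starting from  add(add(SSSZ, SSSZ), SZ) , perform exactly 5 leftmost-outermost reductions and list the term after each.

Answer: after 5 steps: S(S(add(S(add(Z, SSSZ)), SZ)))

Working:
  start: add(add(SSSZ, SSSZ), SZ)
  step 1: add(S(add(SSZ, SSSZ)), SZ)
  step 2: S(add(add(SSZ, SSSZ), SZ))
  step 3: S(add(S(add(SZ, SSSZ)), SZ))
  step 4: S(S(add(add(SZ, SSSZ), SZ)))
  step 5: S(S(add(S(add(Z, SSSZ)), SZ)))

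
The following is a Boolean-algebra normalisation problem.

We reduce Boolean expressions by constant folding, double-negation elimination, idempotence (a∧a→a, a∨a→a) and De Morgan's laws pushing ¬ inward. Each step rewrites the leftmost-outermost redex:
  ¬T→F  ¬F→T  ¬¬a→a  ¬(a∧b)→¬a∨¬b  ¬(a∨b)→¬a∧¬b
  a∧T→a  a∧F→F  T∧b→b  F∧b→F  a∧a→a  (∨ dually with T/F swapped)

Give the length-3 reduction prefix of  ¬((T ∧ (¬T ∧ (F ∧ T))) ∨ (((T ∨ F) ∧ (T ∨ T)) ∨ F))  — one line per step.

Answer: after 3 steps: (F ∨ ¬(¬T ∧ (F ∧ T))) ∧ ¬(((T ∨ F) ∧ (T ∨ T)) ∨ F)

Reduction:
  start: ¬((T ∧ (¬T ∧ (F ∧ T))) ∨ (((T ∨ F) ∧ (T ∨ T)) ∨ F))
  →1  ¬(T ∧ (¬T ∧ (F ∧ T))) ∧ ¬(((T ∨ F) ∧ (T ∨ T)) ∨ F)
  →2  (¬T ∨ ¬(¬T ∧ (F ∧ T))) ∧ ¬(((T ∨ F) ∧ (T ∨ T)) ∨ F)
  →3  (F ∨ ¬(¬T ∧ (F ∧ T))) ∧ ¬(((T ∨ F) ∧ (T ∨ T)) ∨ F)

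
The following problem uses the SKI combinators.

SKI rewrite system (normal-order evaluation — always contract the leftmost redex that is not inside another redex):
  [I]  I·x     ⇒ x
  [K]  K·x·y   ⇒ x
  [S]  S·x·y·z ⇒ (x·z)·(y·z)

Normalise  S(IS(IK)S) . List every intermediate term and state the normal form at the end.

Answer: normal form = S(SKS)  (in 2 steps)

Working:
  start: S(IS(IK)S)
  step 1: S(S(IK)S)
  step 2: S(SKS)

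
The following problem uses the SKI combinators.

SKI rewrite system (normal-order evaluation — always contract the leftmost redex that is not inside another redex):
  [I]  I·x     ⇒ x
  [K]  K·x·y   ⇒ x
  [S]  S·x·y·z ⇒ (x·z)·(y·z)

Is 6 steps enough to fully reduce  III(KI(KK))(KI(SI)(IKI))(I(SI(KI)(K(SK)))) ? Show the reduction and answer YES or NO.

  start: III(KI(KK))(KI(SI)(IKI))(I(SI(KI)(K(SK))))
  [1] II(KI(KK))(KI(SI)(IKI))(I(SI(KI)(K(SK))))
  [2] I(KI(KK))(KI(SI)(IKI))(I(SI(KI)(K(SK))))
  [3] KI(KK)(KI(SI)(IKI))(I(SI(KI)(K(SK))))
  [4] I(KI(SI)(IKI))(I(SI(KI)(K(SK))))
  [5] KI(SI)(IKI)(I(SI(KI)(K(SK))))
  [6] I(IKI)(I(SI(KI)(K(SK))))

Answer: NO — after 6 steps the term is I(IKI)(I(SI(KI)(K(SK)))), not yet normal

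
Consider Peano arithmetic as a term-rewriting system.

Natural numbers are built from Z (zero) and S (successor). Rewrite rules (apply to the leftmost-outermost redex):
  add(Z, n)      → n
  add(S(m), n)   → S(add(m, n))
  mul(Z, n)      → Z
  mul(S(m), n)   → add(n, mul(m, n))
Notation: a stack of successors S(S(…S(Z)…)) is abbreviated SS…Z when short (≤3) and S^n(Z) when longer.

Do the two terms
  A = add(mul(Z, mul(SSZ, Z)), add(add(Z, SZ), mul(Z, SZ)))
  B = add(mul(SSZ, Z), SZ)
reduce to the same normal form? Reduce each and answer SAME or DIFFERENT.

Term A:
  start: add(mul(Z, mul(SSZ, Z)), add(add(Z, SZ), mul(Z, SZ)))
  →1  add(Z, add(add(Z, SZ), mul(Z, SZ)))
  →2  add(add(Z, SZ), mul(Z, SZ))
  →3  add(SZ, mul(Z, SZ))
  →4  S(add(Z, mul(Z, SZ)))
  →5  S(mul(Z, SZ))
  →6  SZ

Term B:
  start: add(mul(SSZ, Z), SZ)
  →1  add(add(Z, mul(SZ, Z)), SZ)
  →2  add(mul(SZ, Z), SZ)
  →3  add(add(Z, mul(Z, Z)), SZ)
  →4  add(mul(Z, Z), SZ)
  →5  add(Z, SZ)
  →6  SZ

Answer: SAME — A ⇓ SZ, B ⇓ SZ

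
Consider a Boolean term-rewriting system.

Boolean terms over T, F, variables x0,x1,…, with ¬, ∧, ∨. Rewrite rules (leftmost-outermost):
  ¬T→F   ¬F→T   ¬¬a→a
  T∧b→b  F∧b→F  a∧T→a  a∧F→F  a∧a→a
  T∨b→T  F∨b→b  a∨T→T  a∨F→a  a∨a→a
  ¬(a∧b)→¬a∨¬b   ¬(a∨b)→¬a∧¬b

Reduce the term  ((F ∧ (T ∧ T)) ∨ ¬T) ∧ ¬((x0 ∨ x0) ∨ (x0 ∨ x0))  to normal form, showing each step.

Answer: normal form = F  (in 4 steps)

Working:
  start: ((F ∧ (T ∧ T)) ∨ ¬T) ∧ ¬((x0 ∨ x0) ∨ (x0 ∨ x0))
  →1  (F ∨ ¬T) ∧ ¬((x0 ∨ x0) ∨ (x0 ∨ x0))
  →2  ¬T ∧ ¬((x0 ∨ x0) ∨ (x0 ∨ x0))
  →3  F ∧ ¬((x0 ∨ x0) ∨ (x0 ∨ x0))
  →4  F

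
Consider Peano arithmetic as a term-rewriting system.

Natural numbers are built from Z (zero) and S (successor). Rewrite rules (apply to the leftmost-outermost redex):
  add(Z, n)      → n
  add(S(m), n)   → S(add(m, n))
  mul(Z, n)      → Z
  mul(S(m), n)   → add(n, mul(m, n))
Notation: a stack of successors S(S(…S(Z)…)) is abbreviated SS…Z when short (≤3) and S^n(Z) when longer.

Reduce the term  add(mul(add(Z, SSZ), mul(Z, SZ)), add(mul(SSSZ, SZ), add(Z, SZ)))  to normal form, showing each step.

Answer: normal form = S^4(Z)  (in 24 steps)

Reduction:
  start: add(mul(add(Z, SSZ), mul(Z, SZ)), add(mul(SSSZ, SZ), add(Z, SZ)))
  →1  add(mul(SSZ, mul(Z, SZ)), add(mul(SSSZ, SZ), add(Z, SZ)))
  →2  add(add(mul(Z, SZ), mul(SZ, mul(Z, SZ))), add(mul(SSSZ, SZ), add(Z, SZ)))
  →3  add(add(Z, mul(SZ, mul(Z, SZ))), add(mul(SSSZ, SZ), add(Z, SZ)))
  →4  add(mul(SZ, mul(Z, SZ)), add(mul(SSSZ, SZ), add(Z, SZ)))
  →5  add(add(mul(Z, SZ), mul(Z, mul(Z, SZ))), add(mul(SSSZ, SZ), add(Z, SZ)))
  →6  add(add(Z, mul(Z, mul(Z, SZ))), add(mul(SSSZ, SZ), add(Z, SZ)))
  →7  add(mul(Z, mul(Z, SZ)), add(mul(SSSZ, SZ), add(Z, SZ)))
  →8  add(Z, add(mul(SSSZ, SZ), add(Z, SZ)))
  →9  add(mul(SSSZ, SZ), add(Z, SZ))
  →10  add(add(SZ, mul(SSZ, SZ)), add(Z, SZ))
  →11  add(S(add(Z, mul(SSZ, SZ))), add(Z, SZ))
  →12  S(add(add(Z, mul(SSZ, SZ)), add(Z, SZ)))
  →13  S(add(mul(SSZ, SZ), add(Z, SZ)))
  →14  S(add(add(SZ, mul(SZ, SZ)), add(Z, SZ)))
  →15  S(add(S(add(Z, mul(SZ, SZ))), add(Z, SZ)))
  →16  S(S(add(add(Z, mul(SZ, SZ)), add(Z, SZ))))
  →17  S(S(add(mul(SZ, SZ), add(Z, SZ))))
  →18  S(S(add(add(SZ, mul(Z, SZ)), add(Z, SZ))))
  →19  S(S(add(S(add(Z, mul(Z, SZ))), add(Z, SZ))))
  →20  S(S(S(add(add(Z, mul(Z, SZ)), add(Z, SZ)))))
  →21  S(S(S(add(mul(Z, SZ), add(Z, SZ)))))
  →22  S(S(S(add(Z, add(Z, SZ)))))
  →23  S(S(S(add(Z, SZ))))
  →24  S^4(Z)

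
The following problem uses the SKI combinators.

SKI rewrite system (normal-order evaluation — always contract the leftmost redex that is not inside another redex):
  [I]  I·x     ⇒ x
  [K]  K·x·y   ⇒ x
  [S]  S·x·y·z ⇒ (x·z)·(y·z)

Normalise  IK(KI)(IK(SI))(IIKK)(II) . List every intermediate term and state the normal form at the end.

  start: IK(KI)(IK(SI))(IIKK)(II)
  step 1: K(KI)(IK(SI))(IIKK)(II)
  step 2: KI(IIKK)(II)
  step 3: I(II)
  step 4: II
  step 5: I

Answer: normal form = I  (in 5 steps)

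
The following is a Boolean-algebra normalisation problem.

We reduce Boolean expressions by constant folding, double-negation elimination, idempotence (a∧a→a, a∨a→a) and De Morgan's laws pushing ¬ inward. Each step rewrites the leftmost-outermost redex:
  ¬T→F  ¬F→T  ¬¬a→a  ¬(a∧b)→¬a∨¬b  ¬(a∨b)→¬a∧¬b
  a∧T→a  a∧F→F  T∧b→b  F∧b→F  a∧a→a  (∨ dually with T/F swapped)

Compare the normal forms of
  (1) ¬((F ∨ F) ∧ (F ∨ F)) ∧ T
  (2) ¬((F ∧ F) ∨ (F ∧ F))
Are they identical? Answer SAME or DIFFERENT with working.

Answer: SAME — A ⇓ T, B ⇓ T

Reduction:
Term A:
  start: ¬((F ∨ F) ∧ (F ∨ F)) ∧ T
  →1  ¬((F ∨ F) ∧ (F ∨ F))
  →2  ¬(F ∨ F) ∨ ¬(F ∨ F)
  →3  ¬(F ∨ F)
  →4  ¬F ∧ ¬F
  →5  ¬F
  →6  T

Term B:
  start: ¬((F ∧ F) ∨ (F ∧ F))
  →1  ¬(F ∧ F) ∧ ¬(F ∧ F)
  →2  ¬(F ∧ F)
  →3  ¬F ∨ ¬F
  →4  ¬F
  →5  T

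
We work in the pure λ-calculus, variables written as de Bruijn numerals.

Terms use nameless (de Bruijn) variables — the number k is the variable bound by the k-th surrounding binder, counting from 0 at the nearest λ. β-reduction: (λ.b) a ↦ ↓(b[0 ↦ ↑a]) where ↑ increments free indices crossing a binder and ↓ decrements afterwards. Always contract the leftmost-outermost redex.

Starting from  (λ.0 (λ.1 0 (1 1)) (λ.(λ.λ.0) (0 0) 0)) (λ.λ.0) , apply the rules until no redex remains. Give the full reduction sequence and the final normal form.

Answer: normal form = λ.0  (in 5 steps)

Reduction:
  start: (λ.0 (λ.1 0 (1 1)) (λ.(λ.λ.0) (0 0) 0)) (λ.λ.0)
  →1  (λ.λ.0) (λ.(λ.λ.0) 0 ((λ.λ.0) (λ.λ.0))) (λ.(λ.λ.0) (0 0) 0)
  →2  (λ.0) (λ.(λ.λ.0) (0 0) 0)
  →3  λ.(λ.λ.0) (0 0) 0
  →4  λ.(λ.0) 0
  →5  λ.0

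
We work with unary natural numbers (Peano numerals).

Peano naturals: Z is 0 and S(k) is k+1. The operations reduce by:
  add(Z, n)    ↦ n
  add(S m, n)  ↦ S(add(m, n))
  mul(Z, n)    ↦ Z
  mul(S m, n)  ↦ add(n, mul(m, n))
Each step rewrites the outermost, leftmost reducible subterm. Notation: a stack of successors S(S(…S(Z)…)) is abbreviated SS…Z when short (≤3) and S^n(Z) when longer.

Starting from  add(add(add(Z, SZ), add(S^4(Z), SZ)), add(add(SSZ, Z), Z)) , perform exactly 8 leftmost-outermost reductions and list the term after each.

Answer: after 8 steps: S(S(S(add(add(SSZ, SZ), add(add(SSZ, Z), Z)))))

Derivation:
  start: add(add(add(Z, SZ), add(S^4(Z), SZ)), add(add(SSZ, Z), Z))
  →1  add(add(SZ, add(S^4(Z), SZ)), add(add(SSZ, Z), Z))
  →2  add(S(add(Z, add(S^4(Z), SZ))), add(add(SSZ, Z), Z))
  →3  S(add(add(Z, add(S^4(Z), SZ)), add(add(SSZ, Z), Z)))
  →4  S(add(add(S^4(Z), SZ), add(add(SSZ, Z), Z)))
  →5  S(add(S(add(SSSZ, SZ)), add(add(SSZ, Z), Z)))
  →6  S(S(add(add(SSSZ, SZ), add(add(SSZ, Z), Z))))
  →7  S(S(add(S(add(SSZ, SZ)), add(add(SSZ, Z), Z))))
  →8  S(S(S(add(add(SSZ, SZ), add(add(SSZ, Z), Z)))))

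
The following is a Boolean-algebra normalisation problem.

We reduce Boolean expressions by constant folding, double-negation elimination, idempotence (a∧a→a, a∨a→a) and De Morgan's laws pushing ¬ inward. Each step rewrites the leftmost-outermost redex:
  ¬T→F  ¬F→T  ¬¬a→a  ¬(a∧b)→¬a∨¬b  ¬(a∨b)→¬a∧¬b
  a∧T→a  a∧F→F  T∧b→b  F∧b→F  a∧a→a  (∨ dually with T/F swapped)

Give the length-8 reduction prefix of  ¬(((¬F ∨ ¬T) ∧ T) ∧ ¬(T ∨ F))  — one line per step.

Answer: after 8 steps: ¬¬(T ∨ F)

Working:
  start: ¬(((¬F ∨ ¬T) ∧ T) ∧ ¬(T ∨ F))
  [1] ¬((¬F ∨ ¬T) ∧ T) ∨ ¬¬(T ∨ F)
  [2] (¬(¬F ∨ ¬T) ∨ ¬T) ∨ ¬¬(T ∨ F)
  [3] ((¬¬F ∧ ¬¬T) ∨ ¬T) ∨ ¬¬(T ∨ F)
  [4] ((F ∧ ¬¬T) ∨ ¬T) ∨ ¬¬(T ∨ F)
  [5] (F ∨ ¬T) ∨ ¬¬(T ∨ F)
  [6] ¬T ∨ ¬¬(T ∨ F)
  [7] F ∨ ¬¬(T ∨ F)
  [8] ¬¬(T ∨ F)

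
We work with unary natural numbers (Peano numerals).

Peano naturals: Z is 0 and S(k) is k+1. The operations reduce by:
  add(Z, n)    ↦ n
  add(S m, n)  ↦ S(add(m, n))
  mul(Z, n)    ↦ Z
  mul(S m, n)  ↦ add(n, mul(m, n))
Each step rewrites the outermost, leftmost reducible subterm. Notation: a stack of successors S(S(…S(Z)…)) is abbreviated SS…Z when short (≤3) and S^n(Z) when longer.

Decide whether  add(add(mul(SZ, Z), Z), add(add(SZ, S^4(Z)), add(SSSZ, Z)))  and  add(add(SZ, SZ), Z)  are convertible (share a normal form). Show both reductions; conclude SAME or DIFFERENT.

Term A:
  start: add(add(mul(SZ, Z), Z), add(add(SZ, S^4(Z)), add(SSSZ, Z)))
  [1] add(add(add(Z, mul(Z, Z)), Z), add(add(SZ, S^4(Z)), add(SSSZ, Z)))
  [2] add(add(mul(Z, Z), Z), add(add(SZ, S^4(Z)), add(SSSZ, Z)))
  [3] add(add(Z, Z), add(add(SZ, S^4(Z)), add(SSSZ, Z)))
  [4] add(Z, add(add(SZ, S^4(Z)), add(SSSZ, Z)))
  [5] add(add(SZ, S^4(Z)), add(SSSZ, Z))
  [6] add(S(add(Z, S^4(Z))), add(SSSZ, Z))
  [7] S(add(add(Z, S^4(Z)), add(SSSZ, Z)))
  [8] S(add(S^4(Z), add(SSSZ, Z)))
  [9] S(S(add(SSSZ, add(SSSZ, Z))))
  [10] S(S(S(add(SSZ, add(SSSZ, Z)))))
  [11] S(S(S(S(add(SZ, add(SSSZ, Z))))))
  [12] S(S(S(S(S(add(Z, add(SSSZ, Z)))))))
  [13] S(S(S(S(S(add(SSSZ, Z))))))
  [14] S(S(S(S(S(S(add(SSZ, Z)))))))
  [15] S(S(S(S(S(S(S(add(SZ, Z))))))))
  [16] S(S(S(S(S(S(S(S(add(Z, Z)))))))))
  [17] S^8(Z)

Term B:
  start: add(add(SZ, SZ), Z)
  [1] add(S(add(Z, SZ)), Z)
  [2] S(add(add(Z, SZ), Z))
  [3] S(add(SZ, Z))
  [4] S(S(add(Z, Z)))
  [5] SSZ

Answer: DIFFERENT — A ⇓ S^8(Z), B ⇓ SSZ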